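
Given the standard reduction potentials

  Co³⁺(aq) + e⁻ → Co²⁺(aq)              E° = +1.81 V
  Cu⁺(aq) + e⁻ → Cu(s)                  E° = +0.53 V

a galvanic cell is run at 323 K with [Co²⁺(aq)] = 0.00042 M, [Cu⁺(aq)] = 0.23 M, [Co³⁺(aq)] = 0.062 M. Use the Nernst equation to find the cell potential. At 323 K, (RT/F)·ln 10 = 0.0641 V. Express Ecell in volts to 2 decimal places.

Since E°(Co³⁺/Co²⁺) > E°(Cu⁺/Cu), Co³⁺/Co²⁺ serves as the cathode.
E°cell = +1.81 − (+0.53) = +1.28 V, with n = 1 electron transferred.
For the overall reaction Co³⁺(aq) + Cu(s) → Co²⁺(aq) + Cu⁺(aq), Q = ([Co²⁺(aq)]·[Cu⁺(aq)]) / [Co³⁺(aq)] = 0.00156, giving log Q = −2.807.
By the Nernst equation, E = +1.28 − (0.0641/1)·(−2.807) = +1.46 V.

+1.46 V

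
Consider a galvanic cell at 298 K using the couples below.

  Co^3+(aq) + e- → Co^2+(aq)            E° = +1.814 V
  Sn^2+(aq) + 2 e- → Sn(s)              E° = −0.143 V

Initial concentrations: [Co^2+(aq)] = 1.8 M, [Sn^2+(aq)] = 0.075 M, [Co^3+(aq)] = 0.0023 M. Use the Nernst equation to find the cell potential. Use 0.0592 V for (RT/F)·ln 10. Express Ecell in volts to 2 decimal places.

+1.82 V

Since E°(Co³⁺/Co²⁺) > E°(Sn²⁺/Sn), Co³⁺/Co²⁺ serves as the cathode.
The standard potential is +1.814 − (−0.143) = +1.957 V and the balanced reaction transfers n = 2 electrons.
Balancing gives 2 Co^3+(aq) + Sn(s) → 2 Co^2+(aq) + Sn^2+(aq); hence Q = ([Co^2+(aq)]^2·[Sn^2+(aq)]) / [Co^3+(aq)]^2 = 4.59×10^4 (log Q = 4.662).
E = E° − (0.0592/n)·log Q = +1.957 − (0.0592/2)(4.662) = +1.82 V.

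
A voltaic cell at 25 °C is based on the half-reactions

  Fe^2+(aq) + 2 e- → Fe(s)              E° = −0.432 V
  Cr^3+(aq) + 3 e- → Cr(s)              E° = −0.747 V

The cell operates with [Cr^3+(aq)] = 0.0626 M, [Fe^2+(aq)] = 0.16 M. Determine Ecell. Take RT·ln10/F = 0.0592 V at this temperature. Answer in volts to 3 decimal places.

The Fe²⁺/Fe couple has the more positive E°, so it is the cathode; Cr³⁺/Cr is the anode.
E°cell = E°cat − E°an = −0.432 − (−0.747) = +0.315 V; n = 6.
The balanced reaction is 3 Fe^2+(aq) + 2 Cr(s) → 3 Fe(s) + 2 Cr^3+(aq), so Q = [Cr^3+(aq)]^2 / [Fe^2+(aq)]^3 = 0.957 and log Q = −0.019.
By the Nernst equation, E = +0.315 − (0.0592/6)·(−0.019) = +0.315 V.

+0.315 V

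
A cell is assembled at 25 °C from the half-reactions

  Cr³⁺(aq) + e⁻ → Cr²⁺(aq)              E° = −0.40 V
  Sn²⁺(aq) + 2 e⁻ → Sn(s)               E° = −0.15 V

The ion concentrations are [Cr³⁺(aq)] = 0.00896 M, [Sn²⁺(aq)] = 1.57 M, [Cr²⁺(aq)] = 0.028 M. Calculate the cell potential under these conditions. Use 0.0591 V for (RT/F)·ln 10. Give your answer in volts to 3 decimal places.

Sn²⁺/Sn is reduced (cathode, E° = −0.15 V) and Cr³⁺/Cr²⁺ is oxidized (anode).
The standard potential is −0.15 − (−0.40) = +0.25 V and the balanced reaction transfers n = 2 electrons.
The balanced reaction is Sn²⁺(aq) + 2 Cr²⁺(aq) → Sn(s) + 2 Cr³⁺(aq), so Q = [Cr³⁺(aq)]^2 / ([Sn²⁺(aq)]·[Cr²⁺(aq)]^2) = 0.0652 and log Q = −1.186.
By the Nernst equation, E = +0.25 − (0.0591/2)·(−1.186) = +0.285 V.

+0.285 V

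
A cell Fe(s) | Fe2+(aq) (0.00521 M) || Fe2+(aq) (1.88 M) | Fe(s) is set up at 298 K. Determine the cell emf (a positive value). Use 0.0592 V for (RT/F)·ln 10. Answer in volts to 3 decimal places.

For a concentration cell E°cell = 0, since both electrodes use the same couple.
The compartment with the higher Fe2+(aq) concentration (1.88 M) acts as the cathode; ions are reduced there and produced at the dilute (0.00521 M) anode.
With n = 2, Ecell = −(0.0592/2)·log([dilute]/[conc]) = −(0.0592/2)·log(0.00521/1.88) = +0.076 V.

0.076 V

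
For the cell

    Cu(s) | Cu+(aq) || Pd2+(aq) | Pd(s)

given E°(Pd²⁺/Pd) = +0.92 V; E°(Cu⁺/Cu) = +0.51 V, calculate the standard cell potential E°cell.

By convention the left-hand electrode in cell notation is the anode (oxidation) and the right-hand electrode is the cathode (reduction).
E°cell = E°(right) − E°(left) = +0.92 − (+0.51) = +0.41 V.

+0.41 V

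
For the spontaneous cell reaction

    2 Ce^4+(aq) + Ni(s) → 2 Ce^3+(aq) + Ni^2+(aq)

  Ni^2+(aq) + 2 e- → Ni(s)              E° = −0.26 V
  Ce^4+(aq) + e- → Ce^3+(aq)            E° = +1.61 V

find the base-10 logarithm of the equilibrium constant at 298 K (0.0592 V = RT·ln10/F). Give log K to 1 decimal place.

log K = 63.2

The Ce⁴⁺/Ce³⁺ couple is reduced (cathode); E°cell = +1.61 − (−0.26) = +1.87 V with n = 2.
At equilibrium E = 0, so log K = nE°cell / 0.0592 = (2)(+1.87) / 0.0592 = 63.2.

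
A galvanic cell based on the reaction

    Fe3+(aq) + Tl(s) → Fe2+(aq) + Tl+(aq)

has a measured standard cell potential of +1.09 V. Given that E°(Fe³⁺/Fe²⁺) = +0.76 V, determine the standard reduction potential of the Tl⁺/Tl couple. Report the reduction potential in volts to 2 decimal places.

In the reaction as written the Fe³⁺/Fe²⁺ couple is reduced (cathode) and Tl⁺/Tl is oxidized (anode), so E°cell = E°(Fe³⁺/Fe²⁺) − E°(Tl⁺/Tl).
E°(Tl⁺/Tl) = E°(cathode) − E°cell = +0.76 − (+1.09) = −0.33 V.

−0.33 V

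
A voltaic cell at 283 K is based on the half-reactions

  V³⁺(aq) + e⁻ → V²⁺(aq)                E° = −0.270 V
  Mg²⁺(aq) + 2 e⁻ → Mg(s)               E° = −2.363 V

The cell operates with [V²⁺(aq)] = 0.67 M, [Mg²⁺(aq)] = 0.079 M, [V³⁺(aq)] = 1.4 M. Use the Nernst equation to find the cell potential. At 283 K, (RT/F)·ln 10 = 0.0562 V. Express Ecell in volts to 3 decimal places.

+2.142 V

The V³⁺/V²⁺ couple has the more positive E°, so it is the cathode; Mg²⁺/Mg is the anode.
E°cell = −0.270 − (−2.363) = +2.093 V, with n = 2 electrons transferred.
Balancing gives 2 V³⁺(aq) + Mg(s) → 2 V²⁺(aq) + Mg²⁺(aq); hence Q = ([V²⁺(aq)]^2·[Mg²⁺(aq)]) / [V³⁺(aq)]^2 = 0.0181 (log Q = −1.742).
Applying E = E° − (RT ln10/nF)·log Q gives +2.093 − (0.0562/2)(−1.742) = +2.142 V.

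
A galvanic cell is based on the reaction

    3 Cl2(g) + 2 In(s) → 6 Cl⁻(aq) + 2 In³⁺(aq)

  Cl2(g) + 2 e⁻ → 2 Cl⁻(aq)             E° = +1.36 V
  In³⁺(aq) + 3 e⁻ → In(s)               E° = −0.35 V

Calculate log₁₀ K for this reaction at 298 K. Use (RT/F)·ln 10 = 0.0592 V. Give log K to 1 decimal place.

The Cl₂/Cl⁻ couple is reduced (cathode); E°cell = +1.36 − (−0.35) = +1.71 V with n = 6.
At equilibrium E = 0, so log K = nE°cell / 0.0592 = (6)(+1.71) / 0.0592 = 173.3.

log K = 173.3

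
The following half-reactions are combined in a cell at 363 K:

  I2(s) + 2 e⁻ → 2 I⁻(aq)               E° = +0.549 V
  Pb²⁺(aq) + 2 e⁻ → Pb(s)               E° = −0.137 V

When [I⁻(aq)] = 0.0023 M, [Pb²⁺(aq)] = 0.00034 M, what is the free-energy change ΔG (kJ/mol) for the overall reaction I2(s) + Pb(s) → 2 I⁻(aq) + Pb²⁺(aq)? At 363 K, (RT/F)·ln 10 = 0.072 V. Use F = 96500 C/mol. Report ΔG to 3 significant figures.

The standard cell potential is +0.549 − (−0.137) = +0.686 V, with n = 2 electrons in the balanced equation.
Q = [I⁻(aq)]^2·[Pb²⁺(aq)] = 1.8×10^−9, so log Q = −8.745 and E = +0.686 − (0.072/2)(−8.745) = +1.0008 V.
Finally ΔG = −nFE = −(2)(96500 C/mol)(+1.0008 V) = −193 kJ/mol.

−193 kJ/mol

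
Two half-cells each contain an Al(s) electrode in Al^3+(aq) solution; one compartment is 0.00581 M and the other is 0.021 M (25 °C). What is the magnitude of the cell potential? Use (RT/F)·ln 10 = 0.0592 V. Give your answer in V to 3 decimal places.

For a concentration cell E°cell = 0, since both electrodes use the same couple.
The compartment with the higher Al^3+(aq) concentration (0.021 M) acts as the cathode; ions are reduced there and produced at the dilute (0.00581 M) anode.
With n = 3, Ecell = −(0.0592/3)·log([dilute]/[conc]) = −(0.0592/3)·log(0.00581/0.021) = +0.011 V.

0.011 V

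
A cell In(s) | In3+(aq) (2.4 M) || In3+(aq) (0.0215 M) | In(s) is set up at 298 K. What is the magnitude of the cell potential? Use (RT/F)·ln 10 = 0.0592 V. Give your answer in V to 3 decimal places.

For a concentration cell E°cell = 0, since both electrodes use the same couple.
The compartment with the higher In3+(aq) concentration (2.4 M) acts as the cathode; ions are reduced there and produced at the dilute (0.0215 M) anode.
With n = 3, Ecell = −(0.0592/3)·log([dilute]/[conc]) = −(0.0592/3)·log(0.0215/2.4) = +0.040 V.

0.040 V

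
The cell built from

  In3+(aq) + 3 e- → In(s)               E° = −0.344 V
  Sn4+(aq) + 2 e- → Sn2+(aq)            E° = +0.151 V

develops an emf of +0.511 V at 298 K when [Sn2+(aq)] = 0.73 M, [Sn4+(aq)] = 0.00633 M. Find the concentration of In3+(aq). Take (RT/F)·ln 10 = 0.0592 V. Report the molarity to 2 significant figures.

0.00012 M

The Sn⁴⁺/Sn²⁺ couple has the larger reduction potential, so it is the cathode: E°cell = +0.151 − (−0.344) = +0.495 V and n = 6.
Rearranging E = E° − (0.0592/n)·log Q gives log Q = 6(+0.495 − (+0.511))/0.0592 = −1.622.
Balancing electrons gives 3 Sn4+(aq) + 2 In(s) → 3 Sn2+(aq) + 2 In3+(aq); thus Q = ([Sn2+(aq)]^3·[In3+(aq)]^2) / [Sn4+(aq)]^3.
Solving for the unknown gives log [In3+(aq)] = −3.904, so [In3+(aq)] ≈ 0.00012 M.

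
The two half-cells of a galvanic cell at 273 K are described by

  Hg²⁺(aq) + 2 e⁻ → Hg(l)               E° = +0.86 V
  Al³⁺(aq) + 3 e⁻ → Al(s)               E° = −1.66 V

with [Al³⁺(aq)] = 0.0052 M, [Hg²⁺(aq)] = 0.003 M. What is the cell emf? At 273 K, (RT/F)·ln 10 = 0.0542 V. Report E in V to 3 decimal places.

+2.493 V

The Hg²⁺/Hg couple has the more positive E°, so it is the cathode; Al³⁺/Al is the anode.
E°cell = E°cat − E°an = +0.86 − (−1.66) = +2.52 V; n = 6.
Balancing gives 3 Hg²⁺(aq) + 2 Al(s) → 3 Hg(l) + 2 Al³⁺(aq); hence Q = [Al³⁺(aq)]^2 / [Hg²⁺(aq)]^3 = 1×10^3 (log Q = 3.001).
By the Nernst equation, E = +2.52 − (0.0542/6)·(3.001) = +2.493 V.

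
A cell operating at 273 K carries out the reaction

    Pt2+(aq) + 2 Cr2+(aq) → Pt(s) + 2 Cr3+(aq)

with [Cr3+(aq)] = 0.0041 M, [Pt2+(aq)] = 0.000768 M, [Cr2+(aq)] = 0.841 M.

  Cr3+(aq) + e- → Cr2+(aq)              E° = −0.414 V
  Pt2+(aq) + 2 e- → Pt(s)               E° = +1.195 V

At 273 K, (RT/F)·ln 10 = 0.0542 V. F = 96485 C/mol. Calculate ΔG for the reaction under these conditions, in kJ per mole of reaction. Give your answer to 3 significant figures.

−318 kJ/mol

With Pt²⁺/Pt reduced at the cathode, E°cell = +1.195 − (−0.414) = +1.609 V and n = 2.
The reaction quotient is [Cr3+(aq)]^2 / ([Pt2+(aq)]·[Cr2+(aq)]^2) = 0.0309; by Nernst, E = +1.609 − (0.0542/2)(−1.509) = +1.6499 V.
Finally ΔG = −nFE = −(2)(96485 C/mol)(+1.6499 V) = −318 kJ/mol.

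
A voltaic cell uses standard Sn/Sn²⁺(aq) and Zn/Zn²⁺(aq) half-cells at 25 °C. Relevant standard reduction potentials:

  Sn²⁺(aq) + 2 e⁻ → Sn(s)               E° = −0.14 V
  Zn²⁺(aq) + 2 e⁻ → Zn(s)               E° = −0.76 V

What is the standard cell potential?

+0.62 V

Of the two couples in this cell, the one with the more positive reduction potential is reduced at the cathode: here that is Sn²⁺/Sn (−0.14 V); Zn²⁺/Zn (−0.76 V) is the anode.
E°cell = E°(cathode) − E°(anode) = −0.14 − (−0.76) = +0.62 V.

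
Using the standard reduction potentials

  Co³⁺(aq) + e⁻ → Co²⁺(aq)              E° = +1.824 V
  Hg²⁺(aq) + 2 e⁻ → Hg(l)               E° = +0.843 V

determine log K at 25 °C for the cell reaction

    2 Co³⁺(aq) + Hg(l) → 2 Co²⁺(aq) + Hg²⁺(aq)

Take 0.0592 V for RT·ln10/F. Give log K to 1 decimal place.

The Co³⁺/Co²⁺ couple is reduced (cathode); E°cell = +1.824 − (+0.843) = +0.981 V with n = 2.
At equilibrium E = 0, so log K = nE°cell / 0.0592 = (2)(+0.981) / 0.0592 = 33.1.

log K = 33.1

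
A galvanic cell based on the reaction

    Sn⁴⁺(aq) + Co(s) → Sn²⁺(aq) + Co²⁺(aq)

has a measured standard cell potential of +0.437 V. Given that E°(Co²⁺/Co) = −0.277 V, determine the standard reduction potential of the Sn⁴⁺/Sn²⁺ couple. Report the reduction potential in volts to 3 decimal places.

In the reaction as written the Sn⁴⁺/Sn²⁺ couple is reduced (cathode) and Co²⁺/Co is oxidized (anode), so E°cell = E°(Sn⁴⁺/Sn²⁺) − E°(Co²⁺/Co).
E°(Sn⁴⁺/Sn²⁺) = E°cell + E°(anode) = +0.437 + (−0.277) = +0.160 V.

+0.160 V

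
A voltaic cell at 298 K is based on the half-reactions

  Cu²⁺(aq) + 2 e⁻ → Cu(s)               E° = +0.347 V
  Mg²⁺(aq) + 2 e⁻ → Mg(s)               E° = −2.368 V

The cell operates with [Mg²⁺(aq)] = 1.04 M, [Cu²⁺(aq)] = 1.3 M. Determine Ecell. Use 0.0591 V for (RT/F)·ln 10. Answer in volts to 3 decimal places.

Cu²⁺/Cu is reduced (cathode, E° = +0.347 V) and Mg²⁺/Mg is oxidized (anode).
E°cell = +0.347 − (−2.368) = +2.715 V, with n = 2 electrons transferred.
Balancing gives Cu²⁺(aq) + Mg(s) → Cu(s) + Mg²⁺(aq); hence Q = [Mg²⁺(aq)] / [Cu²⁺(aq)] = 0.8 (log Q = −0.097).
By the Nernst equation, E = +2.715 − (0.0591/2)·(−0.097) = +2.718 V.

+2.718 V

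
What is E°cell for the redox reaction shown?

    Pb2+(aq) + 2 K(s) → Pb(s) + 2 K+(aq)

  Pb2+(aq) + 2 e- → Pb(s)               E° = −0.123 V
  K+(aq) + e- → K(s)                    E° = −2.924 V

+2.801 V

In the reaction as written, Pb2+(aq) is reduced (cathode) and K+(aq) is produced by oxidation at the anode.
E°cell = E°(cathode) − E°(anode) = −0.123 − (−2.924) = +2.801 V.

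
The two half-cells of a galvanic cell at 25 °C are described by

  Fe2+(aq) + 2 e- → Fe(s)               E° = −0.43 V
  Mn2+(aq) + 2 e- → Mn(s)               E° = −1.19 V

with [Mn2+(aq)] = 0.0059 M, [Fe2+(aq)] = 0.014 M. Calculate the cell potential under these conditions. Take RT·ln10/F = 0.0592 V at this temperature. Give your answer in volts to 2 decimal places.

The Fe²⁺/Fe couple has the more positive E°, so it is the cathode; Mn²⁺/Mn is the anode.
E°cell = E°cat − E°an = −0.43 − (−1.19) = +0.76 V; n = 2.
For the overall reaction Fe2+(aq) + Mn(s) → Fe(s) + Mn2+(aq), Q = [Mn2+(aq)] / [Fe2+(aq)] = 0.421, giving log Q = −0.375.
E = E° − (0.0592/n)·log Q = +0.76 − (0.0592/2)(−0.375) = +0.77 V.

+0.77 V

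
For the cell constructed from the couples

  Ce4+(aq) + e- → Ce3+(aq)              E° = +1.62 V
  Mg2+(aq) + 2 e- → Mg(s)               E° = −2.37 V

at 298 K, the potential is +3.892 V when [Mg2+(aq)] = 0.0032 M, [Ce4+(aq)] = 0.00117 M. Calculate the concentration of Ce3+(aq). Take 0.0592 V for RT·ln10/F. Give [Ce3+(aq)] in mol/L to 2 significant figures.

0.94 M

Ce⁴⁺/Ce³⁺ is the cathode (higher E°); E°cell = +1.62 − (−2.37) = +3.99 V with n = 2.
From the Nernst equation, log Q = n(E° − E)/0.0592 = 2·(+3.99 − (+3.892))/0.0592 = 3.311.
For 2 Ce4+(aq) + Mg(s) → 2 Ce3+(aq) + Mg2+(aq), the reaction quotient is Q = ([Ce3+(aq)]^2·[Mg2+(aq)]) / [Ce4+(aq)]^2.
Substituting the known concentrations and solving, log [Ce3+(aq)] = −0.029 and [Ce3+(aq)] = 0.94 M.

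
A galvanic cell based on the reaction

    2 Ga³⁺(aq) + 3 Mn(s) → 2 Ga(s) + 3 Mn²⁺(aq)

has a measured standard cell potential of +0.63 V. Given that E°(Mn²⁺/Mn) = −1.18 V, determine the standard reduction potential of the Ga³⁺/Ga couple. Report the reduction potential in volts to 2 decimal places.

−0.55 V

In the reaction as written the Ga³⁺/Ga couple is reduced (cathode) and Mn²⁺/Mn is oxidized (anode), so E°cell = E°(Ga³⁺/Ga) − E°(Mn²⁺/Mn).
E°(Ga³⁺/Ga) = E°cell + E°(anode) = +0.63 + (−1.18) = −0.55 V.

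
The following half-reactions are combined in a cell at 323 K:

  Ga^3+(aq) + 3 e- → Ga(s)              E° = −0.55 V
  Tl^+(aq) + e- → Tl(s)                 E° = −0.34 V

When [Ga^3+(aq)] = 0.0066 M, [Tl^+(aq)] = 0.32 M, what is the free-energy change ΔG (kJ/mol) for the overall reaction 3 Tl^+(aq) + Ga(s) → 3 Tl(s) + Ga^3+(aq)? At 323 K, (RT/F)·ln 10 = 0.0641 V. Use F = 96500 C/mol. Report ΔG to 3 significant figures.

−65.1 kJ/mol

E°cell = −0.34 − (−0.55) = +0.21 V; the balanced reaction transfers n = 3 electrons.
The reaction quotient is [Ga^3+(aq)] / [Tl^+(aq)]^3 = 0.201; by Nernst, E = +0.21 − (0.0641/3)(−0.696) = +0.2249 V.
Finally ΔG = −nFE = −(3)(96500 C/mol)(+0.2249 V) = −65.1 kJ/mol.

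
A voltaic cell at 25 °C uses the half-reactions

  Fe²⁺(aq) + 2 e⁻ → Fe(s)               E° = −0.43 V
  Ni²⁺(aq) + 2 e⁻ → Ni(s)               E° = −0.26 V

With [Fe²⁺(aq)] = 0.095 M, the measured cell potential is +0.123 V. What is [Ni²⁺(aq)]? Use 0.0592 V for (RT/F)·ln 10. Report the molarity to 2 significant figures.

0.0025 M

The Ni²⁺/Ni couple has the larger reduction potential, so it is the cathode: E°cell = −0.26 − (−0.43) = +0.17 V and n = 2.
Rearranging E = E° − (0.0592/n)·log Q gives log Q = 2(+0.17 − (+0.123))/0.0592 = 1.588.
For Ni²⁺(aq) + Fe(s) → Ni(s) + Fe²⁺(aq), the reaction quotient is Q = [Fe²⁺(aq)] / [Ni²⁺(aq)].
Isolating [Ni²⁺(aq)] in Q = 10^{1.588} yields log [Ni²⁺(aq)] = −2.610, i.e. 0.0025 M.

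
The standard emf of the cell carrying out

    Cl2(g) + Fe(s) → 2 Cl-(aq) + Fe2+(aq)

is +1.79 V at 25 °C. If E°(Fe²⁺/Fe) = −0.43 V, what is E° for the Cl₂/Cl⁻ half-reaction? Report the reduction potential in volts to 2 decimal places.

In the reaction as written the Cl₂/Cl⁻ couple is reduced (cathode) and Fe²⁺/Fe is oxidized (anode), so E°cell = E°(Cl₂/Cl⁻) − E°(Fe²⁺/Fe).
E°(Cl₂/Cl⁻) = E°cell + E°(anode) = +1.79 + (−0.43) = +1.36 V.

+1.36 V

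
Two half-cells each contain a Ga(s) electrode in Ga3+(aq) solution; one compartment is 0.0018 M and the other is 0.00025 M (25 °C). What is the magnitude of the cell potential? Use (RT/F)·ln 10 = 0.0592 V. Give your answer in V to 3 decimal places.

For a concentration cell E°cell = 0, since both electrodes use the same couple.
The compartment with the higher Ga3+(aq) concentration (0.0018 M) acts as the cathode; ions are reduced there and produced at the dilute (0.00025 M) anode.
With n = 3, Ecell = −(0.0592/3)·log([dilute]/[conc]) = −(0.0592/3)·log(0.00025/0.0018) = +0.017 V.

0.017 V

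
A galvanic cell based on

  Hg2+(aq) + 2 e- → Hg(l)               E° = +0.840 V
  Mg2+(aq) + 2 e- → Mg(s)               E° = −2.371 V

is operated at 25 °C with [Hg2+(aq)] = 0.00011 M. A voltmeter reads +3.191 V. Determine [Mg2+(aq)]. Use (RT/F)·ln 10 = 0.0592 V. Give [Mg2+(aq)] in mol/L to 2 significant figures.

0.00052 M

Hg²⁺/Hg is the cathode (higher E°); E°cell = +0.840 − (−2.371) = +3.211 V with n = 2.
Rearranging E = E° − (0.0592/n)·log Q gives log Q = 2(+3.211 − (+3.191))/0.0592 = 0.676.
Balancing electrons gives Hg2+(aq) + Mg(s) → Hg(l) + Mg2+(aq); thus Q = [Mg2+(aq)] / [Hg2+(aq)].
Solving for the unknown gives log [Mg2+(aq)] = −3.283, so [Mg2+(aq)] ≈ 0.00052 M.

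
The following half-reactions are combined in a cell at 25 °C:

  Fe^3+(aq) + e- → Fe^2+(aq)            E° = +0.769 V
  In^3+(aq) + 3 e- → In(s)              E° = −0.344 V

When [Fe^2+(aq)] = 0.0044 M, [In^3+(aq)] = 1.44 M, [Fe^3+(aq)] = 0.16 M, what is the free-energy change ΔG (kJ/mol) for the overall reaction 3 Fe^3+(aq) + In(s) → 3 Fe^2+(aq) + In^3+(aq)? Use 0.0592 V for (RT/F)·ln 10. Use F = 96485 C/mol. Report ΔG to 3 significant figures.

The standard cell potential is +0.769 − (−0.344) = +1.113 V, with n = 3 electrons in the balanced equation.
The reaction quotient is ([Fe^2+(aq)]^3·[In^3+(aq)]) / [Fe^3+(aq)]^3 = 2.99×10^−5; by Nernst, E = +1.113 − (0.0592/3)(−4.524) = +1.2023 V.
Finally ΔG = −nFE = −(3)(96485 C/mol)(+1.2023 V) = −348 kJ/mol.

−348 kJ/mol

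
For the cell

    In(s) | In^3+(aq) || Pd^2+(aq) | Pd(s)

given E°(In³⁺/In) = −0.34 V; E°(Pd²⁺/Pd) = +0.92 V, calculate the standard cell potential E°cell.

By convention the left-hand electrode in cell notation is the anode (oxidation) and the right-hand electrode is the cathode (reduction).
E°cell = E°(right) − E°(left) = +0.92 − (−0.34) = +1.26 V.

+1.26 V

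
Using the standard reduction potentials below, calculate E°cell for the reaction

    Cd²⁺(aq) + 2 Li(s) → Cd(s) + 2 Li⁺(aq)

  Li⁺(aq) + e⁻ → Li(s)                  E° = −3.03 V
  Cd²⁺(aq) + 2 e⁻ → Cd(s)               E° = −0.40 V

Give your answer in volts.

In the reaction as written, Cd²⁺(aq) is reduced (cathode) and Li⁺(aq) is produced by oxidation at the anode.
E°cell = E°(cathode) − E°(anode) = −0.40 − (−3.03) = +2.63 V.

+2.63 V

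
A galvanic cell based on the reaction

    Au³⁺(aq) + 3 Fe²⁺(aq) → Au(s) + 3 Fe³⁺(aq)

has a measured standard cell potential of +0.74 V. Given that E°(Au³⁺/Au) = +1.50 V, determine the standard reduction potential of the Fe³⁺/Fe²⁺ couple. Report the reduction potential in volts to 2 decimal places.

In the reaction as written the Au³⁺/Au couple is reduced (cathode) and Fe³⁺/Fe²⁺ is oxidized (anode), so E°cell = E°(Au³⁺/Au) − E°(Fe³⁺/Fe²⁺).
E°(Fe³⁺/Fe²⁺) = E°(cathode) − E°cell = +1.50 − (+0.74) = +0.76 V.

+0.76 V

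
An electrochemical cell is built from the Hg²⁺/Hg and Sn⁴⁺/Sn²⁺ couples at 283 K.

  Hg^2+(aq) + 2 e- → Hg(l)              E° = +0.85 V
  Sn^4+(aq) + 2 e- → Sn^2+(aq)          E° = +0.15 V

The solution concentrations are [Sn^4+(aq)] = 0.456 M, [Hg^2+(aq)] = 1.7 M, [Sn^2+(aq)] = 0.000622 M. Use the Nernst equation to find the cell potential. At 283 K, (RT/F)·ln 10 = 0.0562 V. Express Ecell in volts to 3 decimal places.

Hg²⁺/Hg is reduced (cathode, E° = +0.85 V) and Sn⁴⁺/Sn²⁺ is oxidized (anode).
E°cell = E°cat − E°an = +0.85 − (+0.15) = +0.70 V; n = 2.
Balancing gives Hg^2+(aq) + Sn^2+(aq) → Hg(l) + Sn^4+(aq); hence Q = [Sn^4+(aq)] / ([Hg^2+(aq)]·[Sn^2+(aq)]) = 431 (log Q = 2.635).
By the Nernst equation, E = +0.70 − (0.0562/2)·(2.635) = +0.626 V.

+0.626 V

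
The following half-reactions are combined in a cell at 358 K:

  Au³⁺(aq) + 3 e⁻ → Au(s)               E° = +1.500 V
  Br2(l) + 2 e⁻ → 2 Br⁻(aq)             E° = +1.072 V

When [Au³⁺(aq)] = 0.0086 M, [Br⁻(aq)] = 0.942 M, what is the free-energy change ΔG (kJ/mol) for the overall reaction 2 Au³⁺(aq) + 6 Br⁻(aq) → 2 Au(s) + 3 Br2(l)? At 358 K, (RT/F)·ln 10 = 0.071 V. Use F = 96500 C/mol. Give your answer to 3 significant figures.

With Au³⁺/Au reduced at the cathode, E°cell = +1.500 − (+1.072) = +0.428 V and n = 6.
Here Q = 1 / ([Au³⁺(aq)]^2·[Br⁻(aq)]^6) = 1.94×10^4 (log Q = 4.287), giving E = +0.428 − (0.071/6)·(4.287) = +0.3773 V.
Then ΔG = −nFE = −6 × 96500 × +0.3773 J/mol = −218 kJ/mol.

−218 kJ/mol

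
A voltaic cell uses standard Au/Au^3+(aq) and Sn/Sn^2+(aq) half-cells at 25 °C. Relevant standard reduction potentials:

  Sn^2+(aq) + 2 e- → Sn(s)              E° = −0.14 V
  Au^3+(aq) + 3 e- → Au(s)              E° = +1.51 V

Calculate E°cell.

+1.65 V

Of the two couples in this cell, the one with the more positive reduction potential is reduced at the cathode: here that is Au³⁺/Au (+1.51 V); Sn²⁺/Sn (−0.14 V) is the anode.
E°cell = E°(cathode) − E°(anode) = +1.51 − (−0.14) = +1.65 V.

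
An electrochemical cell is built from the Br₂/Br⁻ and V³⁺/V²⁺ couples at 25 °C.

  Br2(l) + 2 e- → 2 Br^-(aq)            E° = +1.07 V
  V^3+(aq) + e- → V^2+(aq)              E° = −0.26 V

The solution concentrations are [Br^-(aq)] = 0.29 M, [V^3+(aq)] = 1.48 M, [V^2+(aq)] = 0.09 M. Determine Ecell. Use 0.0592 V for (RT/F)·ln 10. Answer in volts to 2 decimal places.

+1.29 V

Br₂/Br⁻ is reduced (cathode, E° = +1.07 V) and V³⁺/V²⁺ is oxidized (anode).
E°cell = +1.07 − (−0.26) = +1.33 V, with n = 2 electrons transferred.
For the overall reaction Br2(l) + 2 V^2+(aq) → 2 Br^-(aq) + 2 V^3+(aq), Q = ([Br^-(aq)]^2·[V^3+(aq)]^2) / [V^2+(aq)]^2 = 22.7, giving log Q = 1.357.
E = E° − (0.0592/n)·log Q = +1.33 − (0.0592/2)(1.357) = +1.29 V.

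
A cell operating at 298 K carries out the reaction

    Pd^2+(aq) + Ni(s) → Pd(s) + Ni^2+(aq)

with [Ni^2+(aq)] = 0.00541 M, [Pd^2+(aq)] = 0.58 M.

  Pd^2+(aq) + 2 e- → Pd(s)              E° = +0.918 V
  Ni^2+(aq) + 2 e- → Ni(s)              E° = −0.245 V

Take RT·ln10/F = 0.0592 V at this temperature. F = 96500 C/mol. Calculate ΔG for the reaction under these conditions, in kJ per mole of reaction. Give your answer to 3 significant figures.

−236 kJ/mol

E°cell = +0.918 − (−0.245) = +1.163 V; the balanced reaction transfers n = 2 electrons.
Q = [Ni^2+(aq)] / [Pd^2+(aq)] = 0.00933, so log Q = −2.030 and E = +1.163 − (0.0592/2)(−2.030) = +1.2231 V.
Finally ΔG = −nFE = −(2)(96500 C/mol)(+1.2231 V) = −236 kJ/mol.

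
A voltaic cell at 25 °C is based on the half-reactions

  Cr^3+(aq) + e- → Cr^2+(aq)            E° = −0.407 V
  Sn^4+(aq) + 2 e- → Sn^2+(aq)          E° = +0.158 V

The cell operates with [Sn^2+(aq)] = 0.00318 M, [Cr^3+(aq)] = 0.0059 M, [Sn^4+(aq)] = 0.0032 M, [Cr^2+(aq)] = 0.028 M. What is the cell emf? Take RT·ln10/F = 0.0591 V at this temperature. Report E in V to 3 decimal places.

The Sn⁴⁺/Sn²⁺ couple has the more positive E°, so it is the cathode; Cr³⁺/Cr²⁺ is the anode.
The standard potential is +0.158 − (−0.407) = +0.565 V and the balanced reaction transfers n = 2 electrons.
For the overall reaction Sn^4+(aq) + 2 Cr^2+(aq) → Sn^2+(aq) + 2 Cr^3+(aq), Q = ([Sn^2+(aq)]·[Cr^3+(aq)]^2) / ([Sn^4+(aq)]·[Cr^2+(aq)]^2) = 0.0441, giving log Q = −1.355.
By the Nernst equation, E = +0.565 − (0.0591/2)·(−1.355) = +0.605 V.

+0.605 V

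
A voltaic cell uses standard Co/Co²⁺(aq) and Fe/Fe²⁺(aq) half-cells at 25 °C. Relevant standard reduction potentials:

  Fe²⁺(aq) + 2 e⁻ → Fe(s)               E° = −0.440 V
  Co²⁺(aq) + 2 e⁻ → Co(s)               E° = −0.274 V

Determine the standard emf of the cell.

+0.166 V

The Co²⁺/Co couple has the higher E°, so Co ion is reduced (cathode) and Fe is oxidized (anode).
E°cell = E°(cathode) − E°(anode) = −0.274 − (−0.440) = +0.166 V.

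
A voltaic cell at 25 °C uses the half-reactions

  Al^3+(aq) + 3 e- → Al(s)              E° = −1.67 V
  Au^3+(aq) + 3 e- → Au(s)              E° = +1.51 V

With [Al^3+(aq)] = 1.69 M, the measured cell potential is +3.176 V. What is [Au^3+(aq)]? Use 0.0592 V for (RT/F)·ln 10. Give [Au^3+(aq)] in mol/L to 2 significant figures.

With Au³⁺/Au at the cathode and Al³⁺/Al at the anode, E°cell = +1.51 − (−1.67) = +3.18 V (n = 3).
Rearranging E = E° − (0.0592/n)·log Q gives log Q = 3(+3.18 − (+3.176))/0.0592 = 0.203.
For Au^3+(aq) + Al(s) → Au(s) + Al^3+(aq), the reaction quotient is Q = [Al^3+(aq)] / [Au^3+(aq)].
Substituting the known concentrations and solving, log [Au^3+(aq)] = 0.025 and [Au^3+(aq)] = 1.1 M.

1.1 M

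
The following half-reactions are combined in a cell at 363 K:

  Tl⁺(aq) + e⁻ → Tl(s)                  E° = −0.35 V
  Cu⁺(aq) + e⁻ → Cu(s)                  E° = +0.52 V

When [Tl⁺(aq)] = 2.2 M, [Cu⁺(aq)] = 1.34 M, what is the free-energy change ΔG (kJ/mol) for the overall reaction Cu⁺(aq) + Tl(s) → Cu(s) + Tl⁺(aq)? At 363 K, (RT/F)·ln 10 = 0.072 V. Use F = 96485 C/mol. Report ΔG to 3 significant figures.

The standard cell potential is +0.52 − (−0.35) = +0.87 V, with n = 1 electron in the balanced equation.
Q = [Tl⁺(aq)] / [Cu⁺(aq)] = 1.64, so log Q = 0.215 and E = +0.87 − (0.072/1)(0.215) = +0.8545 V.
ΔG = −nFE = −(1)(96485)(+0.8545) J/mol = −82.4 kJ/mol.

−82.4 kJ/mol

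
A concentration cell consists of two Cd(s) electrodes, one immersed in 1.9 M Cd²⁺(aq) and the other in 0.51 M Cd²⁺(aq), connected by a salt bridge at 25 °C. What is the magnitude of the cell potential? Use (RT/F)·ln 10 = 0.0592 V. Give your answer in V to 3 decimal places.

0.017 V

For a concentration cell E°cell = 0, since both electrodes use the same couple.
The compartment with the higher Cd²⁺(aq) concentration (1.9 M) acts as the cathode; ions are reduced there and produced at the dilute (0.51 M) anode.
With n = 2, Ecell = −(0.0592/2)·log([dilute]/[conc]) = −(0.0592/2)·log(0.51/1.9) = +0.017 V.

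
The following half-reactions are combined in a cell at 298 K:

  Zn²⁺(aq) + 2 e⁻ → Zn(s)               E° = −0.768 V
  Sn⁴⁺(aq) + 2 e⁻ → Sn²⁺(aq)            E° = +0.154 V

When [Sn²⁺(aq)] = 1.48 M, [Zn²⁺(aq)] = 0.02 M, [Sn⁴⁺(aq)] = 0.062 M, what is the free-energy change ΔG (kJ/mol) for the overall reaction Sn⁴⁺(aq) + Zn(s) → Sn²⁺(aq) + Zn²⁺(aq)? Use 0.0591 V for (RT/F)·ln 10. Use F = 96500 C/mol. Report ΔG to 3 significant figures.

−180 kJ/mol

E°cell = +0.154 − (−0.768) = +0.922 V; the balanced reaction transfers n = 2 electrons.
The reaction quotient is ([Sn²⁺(aq)]·[Zn²⁺(aq)]) / [Sn⁴⁺(aq)] = 0.477; by Nernst, E = +0.922 − (0.0591/2)(−0.321) = +0.9315 V.
Finally ΔG = −nFE = −(2)(96500 C/mol)(+0.9315 V) = −180 kJ/mol.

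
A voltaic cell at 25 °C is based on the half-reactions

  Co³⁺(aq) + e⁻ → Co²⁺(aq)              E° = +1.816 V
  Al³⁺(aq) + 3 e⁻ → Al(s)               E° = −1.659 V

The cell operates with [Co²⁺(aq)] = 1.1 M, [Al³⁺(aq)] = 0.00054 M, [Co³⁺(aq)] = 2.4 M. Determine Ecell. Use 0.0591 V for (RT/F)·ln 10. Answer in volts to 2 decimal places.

Co³⁺/Co²⁺ is reduced (cathode, E° = +1.816 V) and Al³⁺/Al is oxidized (anode).
E°cell = E°cat − E°an = +1.816 − (−1.659) = +3.475 V; n = 3.
The balanced reaction is 3 Co³⁺(aq) + Al(s) → 3 Co²⁺(aq) + Al³⁺(aq), so Q = ([Co²⁺(aq)]^3·[Al³⁺(aq)]) / [Co³⁺(aq)]^3 = 5.2×10^−5 and log Q = −4.284.
E = E° − (0.0591/n)·log Q = +3.475 − (0.0591/3)(−4.284) = +3.56 V.

+3.56 V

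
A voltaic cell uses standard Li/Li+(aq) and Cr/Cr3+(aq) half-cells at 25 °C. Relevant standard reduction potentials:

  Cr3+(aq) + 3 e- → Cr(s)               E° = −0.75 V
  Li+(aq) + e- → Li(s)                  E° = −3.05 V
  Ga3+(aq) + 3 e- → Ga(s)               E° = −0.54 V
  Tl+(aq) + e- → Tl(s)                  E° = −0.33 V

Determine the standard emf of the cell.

Of the two couples in this cell, the one with the more positive reduction potential is reduced at the cathode: here that is Cr³⁺/Cr (−0.75 V); Li⁺/Li (−3.05 V) is the anode.
E°cell = E°(cathode) − E°(anode) = −0.75 − (−3.05) = +2.30 V.

+2.30 V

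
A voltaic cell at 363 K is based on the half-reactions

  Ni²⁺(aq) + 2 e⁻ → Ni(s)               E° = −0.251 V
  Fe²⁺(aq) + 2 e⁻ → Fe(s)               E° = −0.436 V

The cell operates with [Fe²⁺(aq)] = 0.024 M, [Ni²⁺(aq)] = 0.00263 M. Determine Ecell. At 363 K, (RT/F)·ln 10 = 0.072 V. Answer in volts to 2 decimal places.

+0.15 V

Since E°(Ni²⁺/Ni) > E°(Fe²⁺/Fe), Ni²⁺/Ni serves as the cathode.
E°cell = −0.251 − (−0.436) = +0.185 V, with n = 2 electrons transferred.
Balancing gives Ni²⁺(aq) + Fe(s) → Ni(s) + Fe²⁺(aq); hence Q = [Fe²⁺(aq)] / [Ni²⁺(aq)] = 9.13 (log Q = 0.960).
E = E° − (0.072/n)·log Q = +0.185 − (0.072/2)(0.960) = +0.15 V.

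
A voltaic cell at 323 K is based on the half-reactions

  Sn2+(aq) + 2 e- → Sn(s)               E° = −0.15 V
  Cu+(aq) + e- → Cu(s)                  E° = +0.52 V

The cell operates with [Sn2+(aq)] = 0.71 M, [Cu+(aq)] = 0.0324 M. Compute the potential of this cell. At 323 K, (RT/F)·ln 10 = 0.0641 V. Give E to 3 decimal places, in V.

+0.579 V

Cu⁺/Cu is reduced (cathode, E° = +0.52 V) and Sn²⁺/Sn is oxidized (anode).
E°cell = E°cat − E°an = +0.52 − (−0.15) = +0.67 V; n = 2.
The balanced reaction is 2 Cu+(aq) + Sn(s) → 2 Cu(s) + Sn2+(aq), so Q = [Sn2+(aq)] / [Cu+(aq)]^2 = 676 and log Q = 2.830.
By the Nernst equation, E = +0.67 − (0.0641/2)·(2.830) = +0.579 V.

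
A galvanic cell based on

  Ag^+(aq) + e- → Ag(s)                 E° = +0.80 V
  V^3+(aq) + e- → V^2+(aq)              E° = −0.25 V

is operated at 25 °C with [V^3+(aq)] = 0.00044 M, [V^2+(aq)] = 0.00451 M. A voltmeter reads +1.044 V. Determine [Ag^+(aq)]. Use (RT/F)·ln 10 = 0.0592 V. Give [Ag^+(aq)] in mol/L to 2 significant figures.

0.077 M

The Ag⁺/Ag couple has the larger reduction potential, so it is the cathode: E°cell = +0.80 − (−0.25) = +1.05 V and n = 1.
Rearranging E = E° − (0.0592/n)·log Q gives log Q = 1(+1.05 − (+1.044))/0.0592 = 0.101.
The balanced reaction is Ag^+(aq) + V^2+(aq) → Ag(s) + V^3+(aq), so Q = [V^3+(aq)] / ([Ag^+(aq)]·[V^2+(aq)]).
Substituting the known concentrations and solving, log [Ag^+(aq)] = −1.112 and [Ag^+(aq)] = 0.077 M.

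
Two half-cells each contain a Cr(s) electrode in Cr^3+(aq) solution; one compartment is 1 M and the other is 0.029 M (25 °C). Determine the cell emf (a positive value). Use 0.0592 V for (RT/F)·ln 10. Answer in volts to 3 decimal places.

0.030 V

For a concentration cell E°cell = 0, since both electrodes use the same couple.
The compartment with the higher Cr^3+(aq) concentration (1 M) acts as the cathode; ions are reduced there and produced at the dilute (0.029 M) anode.
With n = 3, Ecell = −(0.0592/3)·log([dilute]/[conc]) = −(0.0592/3)·log(0.029/1) = +0.030 V.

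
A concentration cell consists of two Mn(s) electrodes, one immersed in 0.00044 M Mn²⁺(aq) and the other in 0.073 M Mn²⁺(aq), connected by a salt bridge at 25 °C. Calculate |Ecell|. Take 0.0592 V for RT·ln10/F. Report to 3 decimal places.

For a concentration cell E°cell = 0, since both electrodes use the same couple.
The compartment with the higher Mn²⁺(aq) concentration (0.073 M) acts as the cathode; ions are reduced there and produced at the dilute (0.00044 M) anode.
With n = 2, Ecell = −(0.0592/2)·log([dilute]/[conc]) = −(0.0592/2)·log(0.00044/0.073) = +0.066 V.

0.066 V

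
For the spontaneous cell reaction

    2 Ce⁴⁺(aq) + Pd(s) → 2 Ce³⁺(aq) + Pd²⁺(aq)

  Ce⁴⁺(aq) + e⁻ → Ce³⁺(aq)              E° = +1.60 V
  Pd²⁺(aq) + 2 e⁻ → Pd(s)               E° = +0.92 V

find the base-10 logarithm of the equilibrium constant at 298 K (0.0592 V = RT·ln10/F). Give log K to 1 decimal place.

The Ce⁴⁺/Ce³⁺ couple is reduced (cathode); E°cell = +1.60 − (+0.92) = +0.68 V with n = 2.
At equilibrium E = 0, so log K = nE°cell / 0.0592 = (2)(+0.68) / 0.0592 = 23.0.

log K = 23.0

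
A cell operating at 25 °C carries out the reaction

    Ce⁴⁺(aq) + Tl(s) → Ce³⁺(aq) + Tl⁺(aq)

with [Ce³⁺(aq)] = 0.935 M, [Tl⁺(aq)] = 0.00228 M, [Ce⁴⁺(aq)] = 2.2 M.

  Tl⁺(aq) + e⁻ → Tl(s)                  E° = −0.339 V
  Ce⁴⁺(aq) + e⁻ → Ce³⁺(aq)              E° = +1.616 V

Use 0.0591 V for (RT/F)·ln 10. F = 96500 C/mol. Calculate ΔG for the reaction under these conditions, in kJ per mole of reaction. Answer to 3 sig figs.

−206 kJ/mol

The standard cell potential is +1.616 − (−0.339) = +1.955 V, with n = 1 electron in the balanced equation.
Here Q = ([Ce³⁺(aq)]·[Tl⁺(aq)]) / [Ce⁴⁺(aq)] = 0.000969 (log Q = −3.014), giving E = +1.955 − (0.0591/1)·(−3.014) = +2.1331 V.
ΔG = −nFE = −(1)(96500)(+2.1331) J/mol = −206 kJ/mol.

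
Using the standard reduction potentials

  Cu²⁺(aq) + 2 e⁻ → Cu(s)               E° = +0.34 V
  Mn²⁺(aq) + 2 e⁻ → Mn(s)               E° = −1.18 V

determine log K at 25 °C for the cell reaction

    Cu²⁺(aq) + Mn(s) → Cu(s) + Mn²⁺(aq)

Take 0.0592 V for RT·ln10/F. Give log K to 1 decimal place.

log K = 51.4

The Cu²⁺/Cu couple is reduced (cathode); E°cell = +0.34 − (−1.18) = +1.52 V with n = 2.
At equilibrium E = 0, so log K = nE°cell / 0.0592 = (2)(+1.52) / 0.0592 = 51.4.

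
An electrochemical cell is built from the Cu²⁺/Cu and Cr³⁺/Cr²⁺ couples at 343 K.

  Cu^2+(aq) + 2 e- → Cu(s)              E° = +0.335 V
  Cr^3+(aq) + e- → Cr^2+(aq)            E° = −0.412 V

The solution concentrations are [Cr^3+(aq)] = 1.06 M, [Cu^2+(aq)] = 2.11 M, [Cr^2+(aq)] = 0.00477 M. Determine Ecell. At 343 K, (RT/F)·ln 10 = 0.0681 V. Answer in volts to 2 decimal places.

Cu²⁺/Cu is reduced (cathode, E° = +0.335 V) and Cr³⁺/Cr²⁺ is oxidized (anode).
The standard potential is +0.335 − (−0.412) = +0.747 V and the balanced reaction transfers n = 2 electrons.
The balanced reaction is Cu^2+(aq) + 2 Cr^2+(aq) → Cu(s) + 2 Cr^3+(aq), so Q = [Cr^3+(aq)]^2 / ([Cu^2+(aq)]·[Cr^2+(aq)]^2) = 2.34×10^4 and log Q = 4.369.
Applying E = E° − (RT ln10/nF)·log Q gives +0.747 − (0.0681/2)(4.369) = +0.60 V.

+0.60 V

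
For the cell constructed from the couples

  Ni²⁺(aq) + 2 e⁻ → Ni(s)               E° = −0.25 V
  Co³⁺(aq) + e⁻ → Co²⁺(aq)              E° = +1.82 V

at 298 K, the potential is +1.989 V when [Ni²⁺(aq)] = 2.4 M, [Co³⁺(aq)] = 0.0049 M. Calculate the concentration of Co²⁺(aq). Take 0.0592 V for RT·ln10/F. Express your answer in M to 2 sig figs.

0.074 M

With Co³⁺/Co²⁺ at the cathode and Ni²⁺/Ni at the anode, E°cell = +1.82 − (−0.25) = +2.07 V (n = 2).
Rearranging E = E° − (0.0592/n)·log Q gives log Q = 2(+2.07 − (+1.989))/0.0592 = 2.736.
For 2 Co³⁺(aq) + Ni(s) → 2 Co²⁺(aq) + Ni²⁺(aq), the reaction quotient is Q = ([Co²⁺(aq)]^2·[Ni²⁺(aq)]) / [Co³⁺(aq)]^2.
Isolating [Co²⁺(aq)] in Q = 10^{2.736} yields log [Co²⁺(aq)] = −1.132, i.e. 0.074 M.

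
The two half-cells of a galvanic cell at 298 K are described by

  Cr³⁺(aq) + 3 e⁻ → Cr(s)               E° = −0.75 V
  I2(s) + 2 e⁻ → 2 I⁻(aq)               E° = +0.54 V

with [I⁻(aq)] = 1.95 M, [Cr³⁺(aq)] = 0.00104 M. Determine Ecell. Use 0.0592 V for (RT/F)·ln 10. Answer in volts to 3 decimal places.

Since E°(I₂/I⁻) > E°(Cr³⁺/Cr), I₂/I⁻ serves as the cathode.
E°cell = E°cat − E°an = +0.54 − (−0.75) = +1.29 V; n = 6.
For the overall reaction 3 I2(s) + 2 Cr(s) → 6 I⁻(aq) + 2 Cr³⁺(aq), Q = [I⁻(aq)]^6·[Cr³⁺(aq)]^2 = 5.95×10^−5, giving log Q = −4.226.
E = E° − (0.0592/n)·log Q = +1.29 − (0.0592/6)(−4.226) = +1.332 V.

+1.332 V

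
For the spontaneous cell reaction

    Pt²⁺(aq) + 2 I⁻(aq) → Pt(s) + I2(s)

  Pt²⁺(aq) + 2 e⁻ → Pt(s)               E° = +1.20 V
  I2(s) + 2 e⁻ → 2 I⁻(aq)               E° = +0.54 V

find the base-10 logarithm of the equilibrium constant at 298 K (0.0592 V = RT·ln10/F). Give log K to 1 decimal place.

The Pt²⁺/Pt couple is reduced (cathode); E°cell = +1.20 − (+0.54) = +0.66 V with n = 2.
At equilibrium E = 0, so log K = nE°cell / 0.0592 = (2)(+0.66) / 0.0592 = 22.3.

log K = 22.3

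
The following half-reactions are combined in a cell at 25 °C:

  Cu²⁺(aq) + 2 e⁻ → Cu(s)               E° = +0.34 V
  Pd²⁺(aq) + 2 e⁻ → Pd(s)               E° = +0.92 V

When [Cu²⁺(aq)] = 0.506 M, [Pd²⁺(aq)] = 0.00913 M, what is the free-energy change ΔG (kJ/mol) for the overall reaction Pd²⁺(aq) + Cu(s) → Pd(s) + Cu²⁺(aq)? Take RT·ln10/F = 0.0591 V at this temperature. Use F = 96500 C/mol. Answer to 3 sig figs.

E°cell = +0.92 − (+0.34) = +0.58 V; the balanced reaction transfers n = 2 electrons.
Here Q = [Cu²⁺(aq)] / [Pd²⁺(aq)] = 55.4 (log Q = 1.744), giving E = +0.58 − (0.0591/2)·(1.744) = +0.5285 V.
Then ΔG = −nFE = −2 × 96500 × +0.5285 J/mol = −102 kJ/mol.

−102 kJ/mol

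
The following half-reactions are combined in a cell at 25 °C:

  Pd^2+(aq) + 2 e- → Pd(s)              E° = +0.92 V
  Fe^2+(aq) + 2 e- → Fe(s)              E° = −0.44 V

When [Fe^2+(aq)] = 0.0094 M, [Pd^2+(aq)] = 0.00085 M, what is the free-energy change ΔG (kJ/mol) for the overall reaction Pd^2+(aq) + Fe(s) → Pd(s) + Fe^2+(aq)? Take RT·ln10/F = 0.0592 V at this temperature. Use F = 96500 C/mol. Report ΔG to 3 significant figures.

−257 kJ/mol

With Pd²⁺/Pd reduced at the cathode, E°cell = +0.92 − (−0.44) = +1.36 V and n = 2.
The reaction quotient is [Fe^2+(aq)] / [Pd^2+(aq)] = 11.1; by Nernst, E = +1.36 − (0.0592/2)(1.044) = +1.3291 V.
Then ΔG = −nFE = −2 × 96500 × +1.3291 J/mol = −257 kJ/mol.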